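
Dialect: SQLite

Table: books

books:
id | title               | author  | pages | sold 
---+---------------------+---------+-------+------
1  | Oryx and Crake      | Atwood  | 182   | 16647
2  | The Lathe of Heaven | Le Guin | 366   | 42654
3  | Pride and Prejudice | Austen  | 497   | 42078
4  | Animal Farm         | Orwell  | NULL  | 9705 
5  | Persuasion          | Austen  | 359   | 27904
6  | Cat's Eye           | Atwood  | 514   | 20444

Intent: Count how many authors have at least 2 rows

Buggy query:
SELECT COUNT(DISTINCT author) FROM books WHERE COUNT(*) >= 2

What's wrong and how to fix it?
Bug: COUNT(*) cannot appear in WHERE; the per-group count doesn't exist yet

Fix: Use a subquery that GROUPs and filters with HAVING, then count its rows

Corrected query:
SELECT COUNT(*) FROM (SELECT author FROM books GROUP BY author HAVING COUNT(*) >= 2)

Result:
COUNT(*)
--------
2       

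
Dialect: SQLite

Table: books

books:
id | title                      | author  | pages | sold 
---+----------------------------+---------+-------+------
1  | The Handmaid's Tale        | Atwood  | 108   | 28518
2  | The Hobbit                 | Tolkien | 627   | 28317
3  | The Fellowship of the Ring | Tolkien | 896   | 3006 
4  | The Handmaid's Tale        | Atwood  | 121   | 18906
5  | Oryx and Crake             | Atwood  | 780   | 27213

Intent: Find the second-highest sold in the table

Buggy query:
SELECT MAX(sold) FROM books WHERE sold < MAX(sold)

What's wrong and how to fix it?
Bug: The inner MAX is an aggregate inside WHERE, which is not allowed

Fix: Compute the overall MAX in a subquery, then take MAX of rows below it

Corrected query:
SELECT MAX(sold) FROM books WHERE sold < (SELECT MAX(sold) FROM books)

Result:
MAX(sold)
---------
28317    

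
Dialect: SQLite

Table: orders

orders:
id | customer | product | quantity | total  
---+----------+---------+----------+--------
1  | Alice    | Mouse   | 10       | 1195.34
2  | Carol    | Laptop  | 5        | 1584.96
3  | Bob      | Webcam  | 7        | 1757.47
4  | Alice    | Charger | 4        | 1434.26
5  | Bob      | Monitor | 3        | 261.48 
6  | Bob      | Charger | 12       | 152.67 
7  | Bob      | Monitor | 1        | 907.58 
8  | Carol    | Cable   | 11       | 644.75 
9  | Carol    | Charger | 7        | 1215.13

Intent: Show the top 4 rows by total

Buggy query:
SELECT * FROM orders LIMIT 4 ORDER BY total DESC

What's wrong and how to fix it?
Bug: LIMIT must come after ORDER BY

Fix: Sort with ORDER BY, then apply LIMIT

Corrected query:
SELECT * FROM orders ORDER BY total DESC LIMIT 4

Result:
id | customer | product | quantity | total  
---+----------+---------+----------+--------
3  | Bob      | Webcam  | 7        | 1757.47
2  | Carol    | Laptop  | 5        | 1584.96
4  | Alice    | Charger | 4        | 1434.26
9  | Carol    | Charger | 7        | 1215.13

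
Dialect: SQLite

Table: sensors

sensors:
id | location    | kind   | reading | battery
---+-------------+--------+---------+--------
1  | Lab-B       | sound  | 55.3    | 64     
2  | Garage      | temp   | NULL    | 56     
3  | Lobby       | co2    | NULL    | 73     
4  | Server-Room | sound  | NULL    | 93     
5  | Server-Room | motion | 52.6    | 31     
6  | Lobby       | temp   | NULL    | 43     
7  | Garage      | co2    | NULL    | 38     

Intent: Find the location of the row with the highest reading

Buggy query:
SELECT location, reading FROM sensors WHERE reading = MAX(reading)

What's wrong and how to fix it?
Bug: WHERE is evaluated per row; an aggregate over the whole table isn't defined there

Fix: Wrap MAX in a scalar subquery so WHERE compares against a single value

Corrected query:
SELECT location, reading FROM sensors WHERE reading = (SELECT MAX(reading) FROM sensors)

Result:
location | reading
---------+--------
Lab-B    | 55.3   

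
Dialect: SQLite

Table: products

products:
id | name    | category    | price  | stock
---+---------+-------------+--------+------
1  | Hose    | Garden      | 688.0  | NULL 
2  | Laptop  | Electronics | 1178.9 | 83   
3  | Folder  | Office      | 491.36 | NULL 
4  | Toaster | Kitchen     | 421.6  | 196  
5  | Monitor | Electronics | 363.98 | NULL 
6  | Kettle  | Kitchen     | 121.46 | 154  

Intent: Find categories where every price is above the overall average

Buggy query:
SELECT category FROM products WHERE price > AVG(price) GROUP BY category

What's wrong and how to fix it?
Bug: AVG() is an aggregate; it can't sit directly in WHERE

Fix: Use a subquery for AVG and a HAVING MIN(...) filter so the condition holds for every row in the group

Corrected query:
SELECT category FROM products GROUP BY category HAVING MIN(price) > (SELECT AVG(price) FROM products)

Result:
category
--------
Garden  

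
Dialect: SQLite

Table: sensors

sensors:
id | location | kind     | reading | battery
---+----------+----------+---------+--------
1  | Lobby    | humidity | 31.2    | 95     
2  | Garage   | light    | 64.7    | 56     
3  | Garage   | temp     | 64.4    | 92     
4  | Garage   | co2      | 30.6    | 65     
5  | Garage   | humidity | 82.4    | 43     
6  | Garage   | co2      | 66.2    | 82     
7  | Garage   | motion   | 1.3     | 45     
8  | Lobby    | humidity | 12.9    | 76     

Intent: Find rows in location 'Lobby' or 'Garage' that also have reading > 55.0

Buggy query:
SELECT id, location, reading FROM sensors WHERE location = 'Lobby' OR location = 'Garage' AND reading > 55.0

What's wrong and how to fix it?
Bug: AND binds tighter than OR, so this parses as location = 'Lobby' OR (location = 'Garage' AND reading > 55.0)

Fix: Group the OR with parentheses (or use IN), then AND the threshold

Corrected query:
SELECT id, location, reading FROM sensors WHERE (location = 'Lobby' OR location = 'Garage') AND reading > 55.0

Result:
id | location | reading
---+----------+--------
2  | Garage   | 64.7   
3  | Garage   | 64.4   
5  | Garage   | 82.4   
6  | Garage   | 66.2   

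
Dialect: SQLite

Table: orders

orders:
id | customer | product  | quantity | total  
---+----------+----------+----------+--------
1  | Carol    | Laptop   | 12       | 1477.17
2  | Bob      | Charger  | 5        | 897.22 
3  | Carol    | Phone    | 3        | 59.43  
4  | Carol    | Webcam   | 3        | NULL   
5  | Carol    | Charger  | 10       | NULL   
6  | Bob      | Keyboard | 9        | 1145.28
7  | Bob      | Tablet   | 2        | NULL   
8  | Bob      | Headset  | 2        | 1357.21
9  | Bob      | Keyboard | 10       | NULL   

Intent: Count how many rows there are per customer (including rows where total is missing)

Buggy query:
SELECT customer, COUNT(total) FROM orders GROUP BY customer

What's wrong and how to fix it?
Bug: COUNT(total) skips NULLs, so groups with missing total are undercounted

Fix: Replace COUNT(total) with COUNT(*)

Corrected query:
SELECT customer, COUNT(*) FROM orders GROUP BY customer

Result:
customer | COUNT(*)
---------+---------
Bob      | 5       
Carol    | 4       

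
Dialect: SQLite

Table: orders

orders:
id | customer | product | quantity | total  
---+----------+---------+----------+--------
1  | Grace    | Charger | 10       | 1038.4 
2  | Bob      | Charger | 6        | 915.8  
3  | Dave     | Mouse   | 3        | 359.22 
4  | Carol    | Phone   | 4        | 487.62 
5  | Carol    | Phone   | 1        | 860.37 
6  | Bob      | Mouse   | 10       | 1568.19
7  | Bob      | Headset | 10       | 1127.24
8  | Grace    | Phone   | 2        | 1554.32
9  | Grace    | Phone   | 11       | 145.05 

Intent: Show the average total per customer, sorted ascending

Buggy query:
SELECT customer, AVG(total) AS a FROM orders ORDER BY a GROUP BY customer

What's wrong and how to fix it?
Bug: ORDER BY appears before GROUP BY; SQL clause order requires GROUP BY first

Fix: Move ORDER BY to the end, after GROUP BY

Corrected query:
SELECT customer, AVG(total) AS a FROM orders GROUP BY customer ORDER BY a

Result:
customer | a          
---------+------------
Dave     | 359.22     
Carol    | 673.995    
Grace    | 912.59     
Bob      | 1203.743333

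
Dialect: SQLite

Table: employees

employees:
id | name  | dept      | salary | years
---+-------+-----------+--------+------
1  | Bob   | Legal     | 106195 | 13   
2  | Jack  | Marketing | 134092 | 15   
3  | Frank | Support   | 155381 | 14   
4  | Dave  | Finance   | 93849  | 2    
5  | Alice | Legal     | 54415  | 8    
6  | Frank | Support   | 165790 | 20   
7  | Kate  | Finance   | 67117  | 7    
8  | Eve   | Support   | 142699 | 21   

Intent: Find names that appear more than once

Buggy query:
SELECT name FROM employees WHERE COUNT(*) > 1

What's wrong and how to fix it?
Bug: COUNT(*) is an aggregate and cannot be used in WHERE

Fix: GROUP BY name, then filter groups with HAVING COUNT(*) > 1

Corrected query:
SELECT name FROM employees GROUP BY name HAVING COUNT(*) > 1

Result:
name 
-----
Frank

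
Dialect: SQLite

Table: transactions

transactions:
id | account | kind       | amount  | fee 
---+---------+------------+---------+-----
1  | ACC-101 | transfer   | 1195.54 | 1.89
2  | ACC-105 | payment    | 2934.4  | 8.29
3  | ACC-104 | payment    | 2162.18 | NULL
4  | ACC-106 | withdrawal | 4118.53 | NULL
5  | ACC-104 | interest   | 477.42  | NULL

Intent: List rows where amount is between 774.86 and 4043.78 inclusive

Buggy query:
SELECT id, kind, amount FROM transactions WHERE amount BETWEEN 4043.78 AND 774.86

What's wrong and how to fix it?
Bug: BETWEEN expects the lower bound first; with 4043.78 AND 774.86 the range is empty

Fix: Swap the bounds so the smaller value comes first

Corrected query:
SELECT id, kind, amount FROM transactions WHERE amount BETWEEN 774.86 AND 4043.78

Result:
id | kind     | amount 
---+----------+--------
1  | transfer | 1195.54
2  | payment  | 2934.4 
3  | payment  | 2162.18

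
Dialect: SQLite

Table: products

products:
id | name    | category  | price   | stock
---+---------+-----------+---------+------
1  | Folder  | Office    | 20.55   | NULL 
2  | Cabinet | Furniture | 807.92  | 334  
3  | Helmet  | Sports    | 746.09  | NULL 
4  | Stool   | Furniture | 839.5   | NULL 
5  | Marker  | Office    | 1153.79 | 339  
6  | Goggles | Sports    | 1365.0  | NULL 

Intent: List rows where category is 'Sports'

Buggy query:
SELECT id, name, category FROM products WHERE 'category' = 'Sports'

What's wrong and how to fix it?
Bug: Single quotes denote string literals in SQL; the column name is being compared as a constant string

Fix: Reference the column as category without single quotes

Corrected query:
SELECT id, name, category FROM products WHERE category = 'Sports'

Result:
id | name    | category
---+---------+---------
3  | Helmet  | Sports  
6  | Goggles | Sports  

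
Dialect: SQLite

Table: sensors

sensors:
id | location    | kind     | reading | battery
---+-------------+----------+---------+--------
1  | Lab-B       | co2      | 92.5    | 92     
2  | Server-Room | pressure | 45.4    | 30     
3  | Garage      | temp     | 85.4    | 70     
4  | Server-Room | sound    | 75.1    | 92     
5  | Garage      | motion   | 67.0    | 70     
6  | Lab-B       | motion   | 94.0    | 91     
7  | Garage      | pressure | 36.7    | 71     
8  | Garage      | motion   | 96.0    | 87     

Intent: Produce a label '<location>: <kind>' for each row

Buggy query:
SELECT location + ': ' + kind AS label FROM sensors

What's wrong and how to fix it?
Bug: SQLite uses || for string concatenation; + coerces text to numbers (yielding 0)

Fix: Replace + with || to concatenate text

Corrected query:
SELECT location || ': ' || kind AS label FROM sensors

Result:
label                
---------------------
Lab-B: co2           
Server-Room: pressure
Garage: temp         
Server-Room: sound   
Garage: motion       
Lab-B: motion        
Garage: pressure     
Garage: motion       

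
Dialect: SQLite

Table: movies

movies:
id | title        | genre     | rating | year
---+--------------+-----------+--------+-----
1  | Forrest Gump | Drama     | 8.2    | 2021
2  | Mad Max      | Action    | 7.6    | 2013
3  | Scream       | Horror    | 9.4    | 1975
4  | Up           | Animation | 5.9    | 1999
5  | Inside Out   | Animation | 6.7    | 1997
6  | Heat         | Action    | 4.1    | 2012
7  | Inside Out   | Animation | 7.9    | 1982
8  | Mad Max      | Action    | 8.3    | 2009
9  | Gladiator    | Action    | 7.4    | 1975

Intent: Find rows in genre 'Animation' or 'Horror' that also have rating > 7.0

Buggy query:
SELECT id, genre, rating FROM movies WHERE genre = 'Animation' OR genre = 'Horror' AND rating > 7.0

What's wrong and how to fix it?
Bug: Without parentheses, AND is evaluated before OR, so the rating filter only applies to the 'Horror' branch

Fix: Add parentheses around the OR so the AND applies to both alternatives

Corrected query:
SELECT id, genre, rating FROM movies WHERE (genre = 'Animation' OR genre = 'Horror') AND rating > 7.0

Result:
id | genre     | rating
---+-----------+-------
3  | Horror    | 9.4   
7  | Animation | 7.9   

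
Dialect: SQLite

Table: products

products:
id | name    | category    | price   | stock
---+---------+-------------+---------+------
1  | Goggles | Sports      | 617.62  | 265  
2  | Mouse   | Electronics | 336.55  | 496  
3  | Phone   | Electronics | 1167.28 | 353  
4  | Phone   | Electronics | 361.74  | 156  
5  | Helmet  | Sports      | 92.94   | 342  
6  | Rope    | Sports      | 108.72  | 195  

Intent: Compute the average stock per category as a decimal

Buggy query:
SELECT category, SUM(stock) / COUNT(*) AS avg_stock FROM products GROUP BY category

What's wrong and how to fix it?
Bug: SUM(stock) and COUNT(*) are both integers; the division truncates the fractional part

Fix: Multiply by 1.0 (or CAST to REAL) to force floating-point division

Corrected query:
SELECT category, SUM(stock) * 1.0 / COUNT(*) AS avg_stock FROM products GROUP BY category

Result:
category    | avg_stock 
------------+-----------
Electronics | 335       
Sports      | 267.333333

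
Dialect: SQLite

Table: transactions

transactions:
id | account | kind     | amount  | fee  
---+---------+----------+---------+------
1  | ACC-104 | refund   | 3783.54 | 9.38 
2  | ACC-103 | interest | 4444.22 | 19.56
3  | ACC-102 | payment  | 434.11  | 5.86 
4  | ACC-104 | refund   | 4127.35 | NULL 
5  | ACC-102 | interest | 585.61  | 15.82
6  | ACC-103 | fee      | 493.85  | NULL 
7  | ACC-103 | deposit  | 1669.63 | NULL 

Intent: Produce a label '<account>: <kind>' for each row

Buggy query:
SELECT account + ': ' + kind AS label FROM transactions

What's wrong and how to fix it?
Bug: SQLite uses || for string concatenation; + coerces text to numbers (yielding 0)

Fix: Replace + with || to concatenate text

Corrected query:
SELECT account || ': ' || kind AS label FROM transactions

Result:
label            
-----------------
ACC-104: refund  
ACC-103: interest
ACC-102: payment 
ACC-104: refund  
ACC-102: interest
ACC-103: fee     
ACC-103: deposit 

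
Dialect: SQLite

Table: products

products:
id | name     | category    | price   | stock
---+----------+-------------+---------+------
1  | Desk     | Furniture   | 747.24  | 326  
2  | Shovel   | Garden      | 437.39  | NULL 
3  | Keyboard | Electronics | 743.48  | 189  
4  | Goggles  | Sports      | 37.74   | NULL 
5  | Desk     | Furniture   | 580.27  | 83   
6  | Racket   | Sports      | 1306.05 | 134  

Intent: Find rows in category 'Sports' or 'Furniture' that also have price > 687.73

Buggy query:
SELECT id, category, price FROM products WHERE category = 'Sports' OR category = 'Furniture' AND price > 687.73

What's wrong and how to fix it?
Bug: AND binds tighter than OR, so this parses as category = 'Sports' OR (category = 'Furniture' AND price > 687.73)

Fix: Add parentheses around the OR so the AND applies to both alternatives

Corrected query:
SELECT id, category, price FROM products WHERE (category = 'Sports' OR category = 'Furniture') AND price > 687.73

Result:
id | category  | price  
---+-----------+--------
1  | Furniture | 747.24 
6  | Sports    | 1306.05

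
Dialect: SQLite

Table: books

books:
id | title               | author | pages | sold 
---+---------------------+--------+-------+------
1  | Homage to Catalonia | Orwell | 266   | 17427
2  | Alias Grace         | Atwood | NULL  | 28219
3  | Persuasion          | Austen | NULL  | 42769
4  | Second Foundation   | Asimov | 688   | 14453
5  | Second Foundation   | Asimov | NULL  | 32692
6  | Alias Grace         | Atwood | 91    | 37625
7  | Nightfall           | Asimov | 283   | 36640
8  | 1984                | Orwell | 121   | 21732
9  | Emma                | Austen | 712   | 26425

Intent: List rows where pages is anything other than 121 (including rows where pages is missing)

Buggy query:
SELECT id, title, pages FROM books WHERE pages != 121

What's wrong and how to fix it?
Bug: Inequality against NULL is unknown, not true; rows with NULL are dropped

Fix: Handle NULL separately with IS NULL alongside the inequality

Corrected query:
SELECT id, title, pages FROM books WHERE pages != 121 OR pages IS NULL

Result:
id | title               | pages
---+---------------------+------
1  | Homage to Catalonia | 266  
2  | Alias Grace         | NULL 
3  | Persuasion          | NULL 
4  | Second Foundation   | 688  
5  | Second Foundation   | NULL 
6  | Alias Grace         | 91   
7  | Nightfall           | 283  
9  | Emma                | 712  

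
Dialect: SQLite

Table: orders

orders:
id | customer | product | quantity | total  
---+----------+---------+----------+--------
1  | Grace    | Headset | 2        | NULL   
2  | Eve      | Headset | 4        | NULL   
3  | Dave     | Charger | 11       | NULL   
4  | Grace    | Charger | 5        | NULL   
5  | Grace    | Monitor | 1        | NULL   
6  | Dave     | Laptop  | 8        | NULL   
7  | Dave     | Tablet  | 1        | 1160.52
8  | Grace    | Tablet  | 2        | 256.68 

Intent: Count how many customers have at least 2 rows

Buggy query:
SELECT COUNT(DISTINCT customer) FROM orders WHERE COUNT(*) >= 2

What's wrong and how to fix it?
Bug: COUNT(*) cannot appear in WHERE; the per-group count doesn't exist yet

Fix: Group first with HAVING COUNT(*) >= 2, then COUNT the resulting groups

Corrected query:
SELECT COUNT(*) FROM (SELECT customer FROM orders GROUP BY customer HAVING COUNT(*) >= 2)

Result:
COUNT(*)
--------
2       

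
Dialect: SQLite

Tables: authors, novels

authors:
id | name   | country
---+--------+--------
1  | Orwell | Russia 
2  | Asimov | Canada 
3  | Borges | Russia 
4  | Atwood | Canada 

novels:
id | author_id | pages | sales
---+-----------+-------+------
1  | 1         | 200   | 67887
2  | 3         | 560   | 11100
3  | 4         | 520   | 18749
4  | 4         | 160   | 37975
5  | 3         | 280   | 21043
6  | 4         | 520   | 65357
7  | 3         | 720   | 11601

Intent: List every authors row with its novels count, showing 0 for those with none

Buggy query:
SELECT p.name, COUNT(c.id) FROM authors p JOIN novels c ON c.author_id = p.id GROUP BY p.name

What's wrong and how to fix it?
Bug: An inner join excludes parents with zero children

Fix: Switch to LEFT JOIN to retain unmatched parent rows

Corrected query:
SELECT p.name, COUNT(c.id) FROM authors p LEFT JOIN novels c ON c.author_id = p.id GROUP BY p.name

Result:
name   | COUNT(c.id)
-------+------------
Asimov | 0          
Atwood | 3          
Borges | 3          
Orwell | 1          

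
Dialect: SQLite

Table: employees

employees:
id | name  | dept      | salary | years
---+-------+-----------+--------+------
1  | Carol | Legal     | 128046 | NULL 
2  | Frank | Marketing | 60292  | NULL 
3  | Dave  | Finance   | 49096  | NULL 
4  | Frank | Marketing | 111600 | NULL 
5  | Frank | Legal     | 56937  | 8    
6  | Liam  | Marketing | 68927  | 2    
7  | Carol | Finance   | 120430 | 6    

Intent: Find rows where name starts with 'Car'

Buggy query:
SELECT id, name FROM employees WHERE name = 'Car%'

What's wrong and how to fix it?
Bug: Wildcards only work with LIKE; '=' treats '%' as a literal character

Fix: Use LIKE for wildcard pattern matching

Corrected query:
SELECT id, name FROM employees WHERE name LIKE 'Car%'

Result:
id | name 
---+------
1  | Carol
7  | Carol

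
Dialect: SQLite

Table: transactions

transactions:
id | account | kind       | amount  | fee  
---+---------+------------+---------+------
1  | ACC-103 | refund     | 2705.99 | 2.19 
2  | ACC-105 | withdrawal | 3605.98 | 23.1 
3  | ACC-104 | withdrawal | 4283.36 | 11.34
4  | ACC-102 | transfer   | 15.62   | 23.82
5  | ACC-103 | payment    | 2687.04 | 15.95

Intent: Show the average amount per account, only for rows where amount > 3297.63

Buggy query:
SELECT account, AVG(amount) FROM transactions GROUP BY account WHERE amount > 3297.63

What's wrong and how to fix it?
Bug: WHERE cannot follow GROUP BY

Fix: Move the WHERE clause before GROUP BY

Corrected query:
SELECT account, AVG(amount) FROM transactions WHERE amount > 3297.63 GROUP BY account

Result:
account | AVG(amount)
--------+------------
ACC-104 | 4283.36    
ACC-105 | 3605.98    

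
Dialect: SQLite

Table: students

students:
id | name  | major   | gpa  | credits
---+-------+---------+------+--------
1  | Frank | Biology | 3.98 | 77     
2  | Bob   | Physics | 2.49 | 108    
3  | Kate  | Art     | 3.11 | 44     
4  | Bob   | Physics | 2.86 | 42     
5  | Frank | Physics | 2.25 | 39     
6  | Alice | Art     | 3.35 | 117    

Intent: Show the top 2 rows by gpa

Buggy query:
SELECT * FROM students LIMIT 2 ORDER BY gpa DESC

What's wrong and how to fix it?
Bug: LIMIT must come after ORDER BY

Fix: Sort with ORDER BY, then apply LIMIT

Corrected query:
SELECT * FROM students ORDER BY gpa DESC LIMIT 2

Result:
id | name  | major   | gpa  | credits
---+-------+---------+------+--------
1  | Frank | Biology | 3.98 | 77     
6  | Alice | Art     | 3.35 | 117    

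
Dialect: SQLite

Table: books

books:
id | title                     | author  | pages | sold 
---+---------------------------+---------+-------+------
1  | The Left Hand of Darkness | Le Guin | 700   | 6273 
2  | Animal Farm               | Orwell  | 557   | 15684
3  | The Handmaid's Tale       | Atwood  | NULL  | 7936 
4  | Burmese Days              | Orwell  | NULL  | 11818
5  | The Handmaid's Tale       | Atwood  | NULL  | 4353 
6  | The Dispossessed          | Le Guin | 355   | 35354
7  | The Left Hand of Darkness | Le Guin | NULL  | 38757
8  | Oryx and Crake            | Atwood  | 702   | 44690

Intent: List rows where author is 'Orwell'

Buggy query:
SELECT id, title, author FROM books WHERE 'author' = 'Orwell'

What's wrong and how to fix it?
Bug: Single quotes denote string literals in SQL; the column name is being compared as a constant string

Fix: Remove the quotes around the column name (or use double quotes for an identifier)

Corrected query:
SELECT id, title, author FROM books WHERE author = 'Orwell'

Result:
id | title        | author
---+--------------+-------
2  | Animal Farm  | Orwell
4  | Burmese Days | Orwell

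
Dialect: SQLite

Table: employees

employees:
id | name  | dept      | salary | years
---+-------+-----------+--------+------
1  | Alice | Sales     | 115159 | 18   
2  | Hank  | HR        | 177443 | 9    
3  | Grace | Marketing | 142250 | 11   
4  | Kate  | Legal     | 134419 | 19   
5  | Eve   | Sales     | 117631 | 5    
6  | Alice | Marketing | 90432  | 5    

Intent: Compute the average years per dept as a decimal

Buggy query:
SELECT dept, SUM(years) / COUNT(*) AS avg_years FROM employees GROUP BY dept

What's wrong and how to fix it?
Bug: SUM(years) and COUNT(*) are both integers; the division truncates the fractional part

Fix: Cast one side to REAL so the division keeps the fractional part

Corrected query:
SELECT dept, SUM(years) * 1.0 / COUNT(*) AS avg_years FROM employees GROUP BY dept

Result:
dept      | avg_years
----------+----------
HR        | 9        
Legal     | 19       
Marketing | 8        
Sales     | 11.5     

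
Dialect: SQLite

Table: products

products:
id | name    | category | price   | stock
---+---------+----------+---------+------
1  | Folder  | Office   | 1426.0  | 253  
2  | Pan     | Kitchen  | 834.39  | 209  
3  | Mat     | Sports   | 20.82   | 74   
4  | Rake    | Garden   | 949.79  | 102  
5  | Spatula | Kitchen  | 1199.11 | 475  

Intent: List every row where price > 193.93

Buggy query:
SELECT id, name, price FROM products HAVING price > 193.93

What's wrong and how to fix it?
Bug: This is a non-aggregate query (no GROUP BY, no aggregates), so in SQLite the HAVING clause is invalid here; a row-level condition belongs in WHERE

Fix: Replace HAVING with WHERE since the condition applies to individual rows

Corrected query:
SELECT id, name, price FROM products WHERE price > 193.93

Result:
id | name    | price  
---+---------+--------
1  | Folder  | 1426   
2  | Pan     | 834.39 
4  | Rake    | 949.79 
5  | Spatula | 1199.11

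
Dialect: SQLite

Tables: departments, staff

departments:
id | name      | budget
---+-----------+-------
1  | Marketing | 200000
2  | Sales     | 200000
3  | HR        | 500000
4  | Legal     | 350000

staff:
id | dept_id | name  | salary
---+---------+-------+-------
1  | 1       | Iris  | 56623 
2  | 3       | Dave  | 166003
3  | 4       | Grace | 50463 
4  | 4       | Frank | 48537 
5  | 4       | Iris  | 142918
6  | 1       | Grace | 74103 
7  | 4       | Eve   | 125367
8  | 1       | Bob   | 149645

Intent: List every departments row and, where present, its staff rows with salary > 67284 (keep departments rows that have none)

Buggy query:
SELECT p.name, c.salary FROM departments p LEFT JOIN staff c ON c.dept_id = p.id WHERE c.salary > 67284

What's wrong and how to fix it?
Bug: A WHERE condition on the right-hand table after LEFT JOIN drops unmatched parents

Fix: Move the right-table condition into the ON clause so unmatched parents are kept

Corrected query:
SELECT p.name, c.salary FROM departments p LEFT JOIN staff c ON c.dept_id = p.id AND c.salary > 67284

Result:
name      | salary
----------+-------
Marketing | 74103 
Marketing | 149645
Sales     | NULL  
HR        | 166003
Legal     | 125367
Legal     | 142918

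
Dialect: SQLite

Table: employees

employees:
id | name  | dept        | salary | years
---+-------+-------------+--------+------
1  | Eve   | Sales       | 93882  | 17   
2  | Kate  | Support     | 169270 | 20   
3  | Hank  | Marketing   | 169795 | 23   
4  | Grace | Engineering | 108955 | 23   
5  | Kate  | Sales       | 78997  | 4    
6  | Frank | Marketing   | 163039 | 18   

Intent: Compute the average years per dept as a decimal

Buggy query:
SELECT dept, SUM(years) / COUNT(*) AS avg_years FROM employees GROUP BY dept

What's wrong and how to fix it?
Bug: SUM(years) and COUNT(*) are both integers; the division truncates the fractional part

Fix: Multiply by 1.0 (or CAST to REAL) to force floating-point division

Corrected query:
SELECT dept, SUM(years) * 1.0 / COUNT(*) AS avg_years FROM employees GROUP BY dept

Result:
dept        | avg_years
------------+----------
Engineering | 23       
Marketing   | 20.5     
Sales       | 10.5     
Support     | 20       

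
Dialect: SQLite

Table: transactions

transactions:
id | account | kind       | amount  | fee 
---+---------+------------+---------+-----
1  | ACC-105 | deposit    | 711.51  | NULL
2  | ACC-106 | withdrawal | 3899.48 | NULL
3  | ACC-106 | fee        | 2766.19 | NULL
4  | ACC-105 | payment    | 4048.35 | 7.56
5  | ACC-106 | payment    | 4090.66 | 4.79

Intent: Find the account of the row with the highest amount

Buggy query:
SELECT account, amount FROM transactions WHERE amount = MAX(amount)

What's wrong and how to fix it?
Bug: MAX(amount) is an aggregate and cannot be used directly in WHERE

Fix: Use a subquery: WHERE amount = (SELECT MAX(amount) FROM transactions)

Corrected query:
SELECT account, amount FROM transactions WHERE amount = (SELECT MAX(amount) FROM transactions)

Result:
account | amount 
--------+--------
ACC-106 | 4090.66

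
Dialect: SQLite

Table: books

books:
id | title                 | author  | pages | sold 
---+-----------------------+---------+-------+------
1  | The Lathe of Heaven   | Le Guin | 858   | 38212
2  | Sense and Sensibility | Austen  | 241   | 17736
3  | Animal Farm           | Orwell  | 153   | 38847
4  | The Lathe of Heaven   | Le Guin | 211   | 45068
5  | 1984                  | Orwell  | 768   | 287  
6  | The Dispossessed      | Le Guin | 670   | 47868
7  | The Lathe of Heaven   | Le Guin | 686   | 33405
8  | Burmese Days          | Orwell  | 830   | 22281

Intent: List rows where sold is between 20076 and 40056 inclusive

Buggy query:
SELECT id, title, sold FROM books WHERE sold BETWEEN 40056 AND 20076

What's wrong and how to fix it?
Bug: BETWEEN expects the lower bound first; with 40056 AND 20076 the range is empty

Fix: Swap the bounds so the smaller value comes first

Corrected query:
SELECT id, title, sold FROM books WHERE sold BETWEEN 20076 AND 40056

Result:
id | title               | sold 
---+---------------------+------
1  | The Lathe of Heaven | 38212
3  | Animal Farm         | 38847
7  | The Lathe of Heaven | 33405
8  | Burmese Days        | 22281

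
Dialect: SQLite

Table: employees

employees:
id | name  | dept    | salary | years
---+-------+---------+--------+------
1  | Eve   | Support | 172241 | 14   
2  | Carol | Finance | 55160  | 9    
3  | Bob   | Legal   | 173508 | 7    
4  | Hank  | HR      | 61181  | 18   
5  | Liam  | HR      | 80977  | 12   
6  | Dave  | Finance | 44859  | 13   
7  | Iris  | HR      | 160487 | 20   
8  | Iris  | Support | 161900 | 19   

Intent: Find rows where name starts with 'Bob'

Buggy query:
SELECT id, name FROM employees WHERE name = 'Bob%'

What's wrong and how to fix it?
Bug: Wildcards only work with LIKE; '=' treats '%' as a literal character

Fix: Use LIKE for wildcard pattern matching

Corrected query:
SELECT id, name FROM employees WHERE name LIKE 'Bob%'

Result:
id | name
---+-----
3  | Bob 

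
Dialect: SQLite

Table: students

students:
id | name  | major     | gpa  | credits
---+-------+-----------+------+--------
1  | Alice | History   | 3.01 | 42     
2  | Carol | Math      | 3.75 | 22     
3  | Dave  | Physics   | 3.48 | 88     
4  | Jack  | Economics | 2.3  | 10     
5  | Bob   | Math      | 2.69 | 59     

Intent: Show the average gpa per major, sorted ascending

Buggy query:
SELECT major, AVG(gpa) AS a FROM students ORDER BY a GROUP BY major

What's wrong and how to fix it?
Bug: GROUP BY must precede ORDER BY

Fix: Move ORDER BY to the end, after GROUP BY

Corrected query:
SELECT major, AVG(gpa) AS a FROM students GROUP BY major ORDER BY a

Result:
major     | a   
----------+-----
Economics | 2.3 
History   | 3.01
Math      | 3.22
Physics   | 3.48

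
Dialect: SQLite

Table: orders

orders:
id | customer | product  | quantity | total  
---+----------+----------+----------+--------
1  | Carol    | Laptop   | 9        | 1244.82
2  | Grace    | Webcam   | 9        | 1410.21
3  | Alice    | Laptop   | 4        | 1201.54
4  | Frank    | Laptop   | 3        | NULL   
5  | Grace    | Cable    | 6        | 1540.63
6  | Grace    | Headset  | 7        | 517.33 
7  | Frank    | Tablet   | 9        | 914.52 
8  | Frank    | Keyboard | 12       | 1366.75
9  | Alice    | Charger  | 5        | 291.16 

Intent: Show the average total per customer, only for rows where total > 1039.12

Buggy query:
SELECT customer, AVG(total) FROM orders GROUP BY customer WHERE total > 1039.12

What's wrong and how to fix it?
Bug: Row-level WHERE must come before GROUP BY in the clause order

Fix: Place WHERE between FROM and GROUP BY

Corrected query:
SELECT customer, AVG(total) FROM orders WHERE total > 1039.12 GROUP BY customer

Result:
customer | AVG(total)
---------+-----------
Alice    | 1201.54   
Carol    | 1244.82   
Frank    | 1366.75   
Grace    | 1475.42   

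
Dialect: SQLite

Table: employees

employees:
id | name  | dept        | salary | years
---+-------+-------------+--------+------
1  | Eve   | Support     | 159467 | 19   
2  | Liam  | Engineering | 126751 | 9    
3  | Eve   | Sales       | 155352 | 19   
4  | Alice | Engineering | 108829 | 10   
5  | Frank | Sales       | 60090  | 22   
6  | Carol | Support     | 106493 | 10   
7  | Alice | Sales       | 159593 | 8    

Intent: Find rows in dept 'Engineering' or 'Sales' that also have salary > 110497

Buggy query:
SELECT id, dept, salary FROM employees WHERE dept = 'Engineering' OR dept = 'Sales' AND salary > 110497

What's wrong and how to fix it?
Bug: AND binds tighter than OR, so this parses as dept = 'Engineering' OR (dept = 'Sales' AND salary > 110497)

Fix: Add parentheses around the OR so the AND applies to both alternatives

Corrected query:
SELECT id, dept, salary FROM employees WHERE (dept = 'Engineering' OR dept = 'Sales') AND salary > 110497

Result:
id | dept        | salary
---+-------------+-------
2  | Engineering | 126751
3  | Sales       | 155352
7  | Sales       | 159593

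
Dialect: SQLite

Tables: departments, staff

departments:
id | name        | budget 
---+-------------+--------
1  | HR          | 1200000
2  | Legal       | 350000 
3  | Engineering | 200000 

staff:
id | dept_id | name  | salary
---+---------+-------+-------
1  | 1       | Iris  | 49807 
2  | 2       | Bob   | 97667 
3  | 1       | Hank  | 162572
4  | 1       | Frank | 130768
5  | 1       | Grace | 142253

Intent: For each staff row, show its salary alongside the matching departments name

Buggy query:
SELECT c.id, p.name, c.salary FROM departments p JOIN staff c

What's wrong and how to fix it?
Bug: JOIN with no ON clause produces a cartesian product; every staff row pairs with every departments row

Fix: Add ON c.dept_id = p.id to the JOIN

Corrected query:
SELECT c.id, p.name, c.salary FROM departments p JOIN staff c ON c.dept_id = p.id

Result:
id | name  | salary
---+-------+-------
1  | HR    | 49807 
2  | Legal | 97667 
3  | HR    | 162572
4  | HR    | 130768
5  | HR    | 142253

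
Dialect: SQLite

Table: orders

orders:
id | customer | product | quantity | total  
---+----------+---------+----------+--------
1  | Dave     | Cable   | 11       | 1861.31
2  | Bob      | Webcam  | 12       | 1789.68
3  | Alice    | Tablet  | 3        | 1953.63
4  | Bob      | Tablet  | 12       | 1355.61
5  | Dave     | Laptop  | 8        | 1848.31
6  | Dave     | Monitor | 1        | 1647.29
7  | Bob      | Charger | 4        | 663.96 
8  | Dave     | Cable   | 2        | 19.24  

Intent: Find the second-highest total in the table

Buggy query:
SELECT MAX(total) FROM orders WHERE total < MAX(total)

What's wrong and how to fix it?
Bug: MAX(total) on the right of the comparison is an aggregate-in-WHERE error

Fix: Put the inner MAX in a scalar subquery

Corrected query:
SELECT MAX(total) FROM orders WHERE total < (SELECT MAX(total) FROM orders)

Result:
MAX(total)
----------
1861.31   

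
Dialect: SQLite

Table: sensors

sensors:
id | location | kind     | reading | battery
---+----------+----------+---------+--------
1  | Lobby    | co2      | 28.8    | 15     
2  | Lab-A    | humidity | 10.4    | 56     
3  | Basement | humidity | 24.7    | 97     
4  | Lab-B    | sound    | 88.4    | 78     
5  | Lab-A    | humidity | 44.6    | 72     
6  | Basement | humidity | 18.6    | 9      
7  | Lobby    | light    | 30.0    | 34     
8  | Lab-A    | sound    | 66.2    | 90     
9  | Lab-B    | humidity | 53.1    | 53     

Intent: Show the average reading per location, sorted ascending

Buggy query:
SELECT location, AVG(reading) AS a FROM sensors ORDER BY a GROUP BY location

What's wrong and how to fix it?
Bug: ORDER BY appears before GROUP BY; SQL clause order requires GROUP BY first

Fix: Reorder: SELECT … FROM … GROUP BY … ORDER BY …

Corrected query:
SELECT location, AVG(reading) AS a FROM sensors GROUP BY location ORDER BY a

Result:
location | a    
---------+------
Basement | 21.65
Lobby    | 29.4 
Lab-A    | 40.4 
Lab-B    | 70.75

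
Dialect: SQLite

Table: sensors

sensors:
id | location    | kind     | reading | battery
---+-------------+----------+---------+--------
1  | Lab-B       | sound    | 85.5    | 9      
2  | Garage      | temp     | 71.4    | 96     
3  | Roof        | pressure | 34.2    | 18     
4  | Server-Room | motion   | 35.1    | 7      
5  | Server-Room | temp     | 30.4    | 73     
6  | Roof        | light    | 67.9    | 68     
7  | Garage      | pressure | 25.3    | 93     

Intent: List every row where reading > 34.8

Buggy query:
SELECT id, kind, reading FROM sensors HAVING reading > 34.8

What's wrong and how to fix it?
Bug: HAVING filters the output of aggregation, but this query has no GROUP BY and no aggregate functions, so SQLite rejects it (HAVING clause on a non-aggregate query); the condition here is per row

Fix: Replace HAVING with WHERE since the condition applies to individual rows

Corrected query:
SELECT id, kind, reading FROM sensors WHERE reading > 34.8

Result:
id | kind   | reading
---+--------+--------
1  | sound  | 85.5   
2  | temp   | 71.4   
4  | motion | 35.1   
6  | light  | 67.9   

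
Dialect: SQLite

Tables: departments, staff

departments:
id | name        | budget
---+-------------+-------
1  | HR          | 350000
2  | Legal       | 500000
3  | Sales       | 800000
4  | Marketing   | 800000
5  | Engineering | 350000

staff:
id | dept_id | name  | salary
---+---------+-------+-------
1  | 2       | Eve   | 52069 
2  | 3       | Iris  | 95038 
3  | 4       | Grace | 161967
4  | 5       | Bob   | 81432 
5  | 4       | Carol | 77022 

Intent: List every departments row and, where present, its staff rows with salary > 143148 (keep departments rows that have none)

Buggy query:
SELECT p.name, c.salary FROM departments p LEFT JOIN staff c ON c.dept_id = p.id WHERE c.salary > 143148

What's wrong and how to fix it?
Bug: A WHERE condition on the right-hand table after LEFT JOIN drops unmatched parents

Fix: Put 'c.salary > 143148' in the JOIN's ON clause instead of WHERE

Corrected query:
SELECT p.name, c.salary FROM departments p LEFT JOIN staff c ON c.dept_id = p.id AND c.salary > 143148

Result:
name        | salary
------------+-------
HR          | NULL  
Legal       | NULL  
Sales       | NULL  
Marketing   | 161967
Engineering | NULL  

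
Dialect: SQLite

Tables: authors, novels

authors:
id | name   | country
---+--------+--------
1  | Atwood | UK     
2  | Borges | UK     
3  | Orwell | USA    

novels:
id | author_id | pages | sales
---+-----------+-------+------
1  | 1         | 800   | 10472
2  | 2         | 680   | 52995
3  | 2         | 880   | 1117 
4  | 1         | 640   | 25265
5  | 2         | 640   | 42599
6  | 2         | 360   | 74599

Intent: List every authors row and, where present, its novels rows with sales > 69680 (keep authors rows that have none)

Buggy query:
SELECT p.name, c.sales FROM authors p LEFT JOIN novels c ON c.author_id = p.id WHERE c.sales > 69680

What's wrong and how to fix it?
Bug: Filtering c.sales in WHERE discards the NULL rows produced by LEFT JOIN, turning it into an inner join

Fix: Put 'c.sales > 69680' in the JOIN's ON clause instead of WHERE

Corrected query:
SELECT p.name, c.sales FROM authors p LEFT JOIN novels c ON c.author_id = p.id AND c.sales > 69680

Result:
name   | sales
-------+------
Atwood | NULL 
Borges | 74599
Orwell | NULL 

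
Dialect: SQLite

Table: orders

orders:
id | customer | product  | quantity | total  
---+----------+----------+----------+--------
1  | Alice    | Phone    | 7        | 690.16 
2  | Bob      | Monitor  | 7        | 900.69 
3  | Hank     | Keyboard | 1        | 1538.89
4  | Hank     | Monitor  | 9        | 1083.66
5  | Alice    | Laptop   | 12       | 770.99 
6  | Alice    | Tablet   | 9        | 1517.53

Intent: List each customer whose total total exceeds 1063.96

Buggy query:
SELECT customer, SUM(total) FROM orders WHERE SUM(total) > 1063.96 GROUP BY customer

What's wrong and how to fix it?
Bug: SUM(total) is an aggregate, but WHERE filters rows before aggregation

Fix: Use HAVING (which filters groups after aggregation) instead of WHERE

Corrected query:
SELECT customer, SUM(total) FROM orders GROUP BY customer HAVING SUM(total) > 1063.96

Result:
customer | SUM(total)
---------+-----------
Alice    | 2978.68   
Hank     | 2622.55   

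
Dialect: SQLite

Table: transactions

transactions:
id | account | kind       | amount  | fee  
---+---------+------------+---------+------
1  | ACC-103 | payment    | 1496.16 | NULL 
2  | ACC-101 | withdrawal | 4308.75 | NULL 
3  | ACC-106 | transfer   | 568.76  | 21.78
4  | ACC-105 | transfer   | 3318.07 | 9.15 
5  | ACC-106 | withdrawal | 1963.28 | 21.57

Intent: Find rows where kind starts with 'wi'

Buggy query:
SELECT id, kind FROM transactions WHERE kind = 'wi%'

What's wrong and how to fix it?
Bug: '=' compares the literal string including the % character; pattern matching needs LIKE

Fix: Use LIKE for wildcard pattern matching

Corrected query:
SELECT id, kind FROM transactions WHERE kind LIKE 'wi%'

Result:
id | kind      
---+-----------
2  | withdrawal
5  | withdrawal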